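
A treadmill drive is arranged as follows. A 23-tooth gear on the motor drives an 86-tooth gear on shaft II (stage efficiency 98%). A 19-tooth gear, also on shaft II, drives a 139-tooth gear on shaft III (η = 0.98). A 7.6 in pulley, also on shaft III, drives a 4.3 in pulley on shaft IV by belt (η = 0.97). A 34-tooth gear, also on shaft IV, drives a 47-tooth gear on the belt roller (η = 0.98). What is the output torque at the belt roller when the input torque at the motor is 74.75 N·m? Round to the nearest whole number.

1460 N·m

Gear mesh: ratio = 86/23 = 3.7391; torque at shaft II = 74.75 × 3.7391 × 0.98 = 273.91 N·m.
Gear mesh: ratio = 139/19 = 7.3158; torque at shaft III = 273.91 × 7.3158 × 0.98 = 1963.8 N·m.
Belt: ratio = 4.3/7.6 = 0.56579; torque at shaft IV = 1963.8 × 0.56579 × 0.97 = 1077.8 N·m.
Gear mesh: ratio = 47/34 = 1.3824; torque at the belt roller = 1077.8 × 1.3824 × 0.98 = 1460 N·m.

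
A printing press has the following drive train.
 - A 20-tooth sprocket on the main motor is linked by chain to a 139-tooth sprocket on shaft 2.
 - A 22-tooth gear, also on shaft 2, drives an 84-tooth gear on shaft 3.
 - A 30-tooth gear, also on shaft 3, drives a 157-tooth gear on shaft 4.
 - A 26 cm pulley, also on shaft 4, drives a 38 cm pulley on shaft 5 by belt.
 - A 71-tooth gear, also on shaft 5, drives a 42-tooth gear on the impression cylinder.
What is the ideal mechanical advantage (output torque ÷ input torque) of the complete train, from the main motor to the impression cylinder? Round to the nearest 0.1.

120.1

Each stage contributes driven/driver: chain 139/20 = 6.95, gear mesh 84/22 = 3.8182, gear mesh 157/30 = 5.2333, belt 38/26 = 1.4615, gear mesh 42/71 = 0.59155.
Overall: 6.95 × 3.8182 × 5.2333 × 1.4615 × 0.59155 = 120.07.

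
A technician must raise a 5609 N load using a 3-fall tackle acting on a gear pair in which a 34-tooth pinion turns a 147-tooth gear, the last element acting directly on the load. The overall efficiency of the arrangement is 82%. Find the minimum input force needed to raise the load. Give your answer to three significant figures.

527 N

Block-and-tackle MA = number of supporting rope parts = 3.
Gear pair MA = 147/34 = 4.3235.
Combined ideal MA = 3 × 4.3235 = 12.971.
Actual MA = 12.971 × 0.82 = 10.636.
Effort = load / actual MA = 5609 / 10.636 = 527.37 N.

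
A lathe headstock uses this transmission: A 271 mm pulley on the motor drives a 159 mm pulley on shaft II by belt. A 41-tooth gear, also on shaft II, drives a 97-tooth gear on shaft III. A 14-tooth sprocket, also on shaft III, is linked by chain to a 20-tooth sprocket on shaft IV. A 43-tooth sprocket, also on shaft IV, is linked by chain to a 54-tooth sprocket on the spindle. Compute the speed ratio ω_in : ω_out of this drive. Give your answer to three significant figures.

2.49

Each stage contributes driven/driver: belt 159/271 = 0.58672, gear mesh 97/41 = 2.3659, chain 20/14 = 1.4286, chain 54/43 = 1.2558.
Overall: 0.58672 × 2.3659 × 1.4286 × 1.2558 = 2.4903.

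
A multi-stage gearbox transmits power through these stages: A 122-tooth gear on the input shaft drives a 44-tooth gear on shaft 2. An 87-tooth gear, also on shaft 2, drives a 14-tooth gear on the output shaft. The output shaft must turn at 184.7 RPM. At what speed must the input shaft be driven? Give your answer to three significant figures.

10.7 RPM

Overall ratio R = 0.36066 × 0.16092 = 0.058037.
Required input speed = output speed × R = 184.7 × 0.058037 = 10.719 RPM.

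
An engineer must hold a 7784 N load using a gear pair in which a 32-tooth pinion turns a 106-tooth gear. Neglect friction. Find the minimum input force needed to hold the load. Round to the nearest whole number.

Gear pair MA = 106/32 = 3.3125.
Effort = load / MA = 7784 / 3.3125 = 2349.9 N.

2350 N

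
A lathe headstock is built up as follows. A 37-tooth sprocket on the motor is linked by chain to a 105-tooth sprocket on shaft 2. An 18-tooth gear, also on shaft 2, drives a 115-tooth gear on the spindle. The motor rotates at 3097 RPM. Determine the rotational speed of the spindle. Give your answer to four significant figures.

the motor → shaft 2 (chain, 105/37): 3097 ÷ 2.8378 = 1091.3 RPM
shaft 2 → the spindle (gear mesh, 115/18): 1091.3 ÷ 6.3889 = 170.82 RPM

170.8 RPM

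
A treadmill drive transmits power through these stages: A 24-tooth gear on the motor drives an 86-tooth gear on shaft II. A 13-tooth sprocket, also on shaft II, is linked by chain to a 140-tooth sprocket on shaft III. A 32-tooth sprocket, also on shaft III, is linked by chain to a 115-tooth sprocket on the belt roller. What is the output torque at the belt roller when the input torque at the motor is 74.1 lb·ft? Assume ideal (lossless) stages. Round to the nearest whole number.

10276 lb·ft

Gear mesh: ratio = 86/24 = 3.5833; torque at shaft II = 74.1 × 3.5833 = 265.52 lb·ft.
Chain: ratio = 140/13 = 10.769; torque at shaft III = 265.52 × 10.769 = 2859.5 lb·ft.
Chain: ratio = 115/32 = 3.5938; torque at the belt roller = 2859.5 × 3.5938 = 10276 lb·ft.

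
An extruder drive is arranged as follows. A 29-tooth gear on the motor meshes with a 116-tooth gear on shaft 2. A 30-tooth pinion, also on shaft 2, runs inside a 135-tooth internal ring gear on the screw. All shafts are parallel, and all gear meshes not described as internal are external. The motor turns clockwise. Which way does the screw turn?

the motor → shaft 2: external mesh, 1 reversal → CCW.
shaft 2 → the screw: internal mesh, same direction → CCW.
1 reversal in total — an odd number — so the screw turns opposite to the motor.

anticlockwise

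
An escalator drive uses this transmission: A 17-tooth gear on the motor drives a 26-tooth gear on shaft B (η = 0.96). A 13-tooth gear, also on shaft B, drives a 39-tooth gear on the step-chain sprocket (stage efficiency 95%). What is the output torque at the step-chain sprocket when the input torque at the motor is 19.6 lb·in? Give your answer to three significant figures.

82.0 lb·in

Gear mesh: ratio = 26/17 = 1.5294; torque at shaft B = 19.6 × 1.5294 × 0.96 = 28.777 lb·in.
Gear mesh: ratio = 39/13 = 3; torque at the step-chain sprocket = 28.777 × 3 × 0.95 = 82.016 lb·in.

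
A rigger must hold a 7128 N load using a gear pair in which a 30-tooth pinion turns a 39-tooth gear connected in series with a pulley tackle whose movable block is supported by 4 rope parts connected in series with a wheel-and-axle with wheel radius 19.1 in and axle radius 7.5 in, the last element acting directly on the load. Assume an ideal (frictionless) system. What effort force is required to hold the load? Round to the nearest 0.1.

Gear pair MA = 39/30 = 1.3.
Block-and-tackle MA = number of supporting rope parts = 4.
Wheel-and-axle MA = R/r = 19.1/7.5 = 2.5467.
Combined ideal MA = 1.3 × 4 × 2.5467 = 13.243.
Effort = load / MA = 7128 / 13.243 = 538.26 N.

538.3 N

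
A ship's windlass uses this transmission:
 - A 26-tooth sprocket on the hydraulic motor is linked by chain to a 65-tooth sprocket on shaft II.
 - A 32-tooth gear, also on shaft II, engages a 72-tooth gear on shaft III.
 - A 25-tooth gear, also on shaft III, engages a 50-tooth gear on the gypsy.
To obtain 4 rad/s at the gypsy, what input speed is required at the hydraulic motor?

Overall ratio R = 2.5 × 2.25 × 2 = 11.25.
Required input speed = output speed × R = 4 × 11.25 = 45 rad/s.

45 rad/s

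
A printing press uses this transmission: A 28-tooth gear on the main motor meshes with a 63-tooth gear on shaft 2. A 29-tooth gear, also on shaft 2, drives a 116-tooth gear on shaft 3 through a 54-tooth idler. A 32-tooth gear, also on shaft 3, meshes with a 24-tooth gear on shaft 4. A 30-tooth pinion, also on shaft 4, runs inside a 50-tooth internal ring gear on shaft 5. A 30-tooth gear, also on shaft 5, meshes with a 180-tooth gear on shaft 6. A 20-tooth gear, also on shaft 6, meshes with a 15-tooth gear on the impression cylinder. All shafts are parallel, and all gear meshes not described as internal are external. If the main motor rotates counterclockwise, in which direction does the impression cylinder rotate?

the main motor → shaft 2: external mesh, 1 reversal → CW.
shaft 2 → shaft 3: driver → idler → driven is 2 external meshes, 2 reversals → CW.
shaft 3 → shaft 4: external mesh, 1 reversal → CCW.
shaft 4 → shaft 5: internal mesh, same direction → CCW.
shaft 5 → shaft 6: external mesh, 1 reversal → CW.
shaft 6 → the impression cylinder: external mesh, 1 reversal → CCW.
6 reversals in total — an even number — so the impression cylinder turns the same way as the main motor.

counterclockwise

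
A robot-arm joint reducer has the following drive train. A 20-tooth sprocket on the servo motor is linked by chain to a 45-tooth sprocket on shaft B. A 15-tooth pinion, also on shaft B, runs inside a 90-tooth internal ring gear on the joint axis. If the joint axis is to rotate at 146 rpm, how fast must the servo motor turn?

Overall ratio R = 2.25 × 6 = 13.5.
Required input speed = output speed × R = 146 × 13.5 = 1971 rpm.

1971 rpm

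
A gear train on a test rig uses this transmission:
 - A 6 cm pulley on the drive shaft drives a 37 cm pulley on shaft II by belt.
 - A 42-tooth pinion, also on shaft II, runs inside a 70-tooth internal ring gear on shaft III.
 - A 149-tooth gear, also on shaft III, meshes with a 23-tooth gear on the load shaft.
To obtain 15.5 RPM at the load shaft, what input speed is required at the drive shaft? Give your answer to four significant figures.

24.59 RPM

Overall ratio R = 6.1667 × 1.6667 × 0.15436 = 1.5865.
Required input speed = output speed × R = 15.5 × 1.5865 = 24.591 RPM.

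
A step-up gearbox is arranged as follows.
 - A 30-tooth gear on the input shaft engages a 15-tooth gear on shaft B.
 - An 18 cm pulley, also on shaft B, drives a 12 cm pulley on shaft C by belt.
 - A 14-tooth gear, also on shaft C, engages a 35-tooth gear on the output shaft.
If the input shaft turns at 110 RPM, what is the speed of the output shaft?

132 RPM

Gear mesh: ratio = 15/30 = 0.5, so shaft B turns at 110 / 0.5 = 220 RPM.
Belt: ratio = 12/18 = 0.66667, so shaft C turns at 220 / 0.66667 = 330 RPM.
Gear mesh: ratio = 35/14 = 2.5, so the output shaft turns at 330 / 2.5 = 132 RPM.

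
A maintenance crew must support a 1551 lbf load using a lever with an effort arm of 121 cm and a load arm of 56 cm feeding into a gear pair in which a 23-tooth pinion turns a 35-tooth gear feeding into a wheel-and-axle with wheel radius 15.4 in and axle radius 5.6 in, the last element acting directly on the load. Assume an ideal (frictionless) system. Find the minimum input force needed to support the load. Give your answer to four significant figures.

171.5 lbf

Lever MA = effort arm / load arm = 121/56 = 2.1607.
Gear pair MA = 35/23 = 1.5217.
Wheel-and-axle MA = R/r = 15.4/5.6 = 2.75.
Combined ideal MA = 2.1607 × 1.5217 × 2.75 = 9.0421.
Effort = load / MA = 1551 / 9.0421 = 171.53 lbf.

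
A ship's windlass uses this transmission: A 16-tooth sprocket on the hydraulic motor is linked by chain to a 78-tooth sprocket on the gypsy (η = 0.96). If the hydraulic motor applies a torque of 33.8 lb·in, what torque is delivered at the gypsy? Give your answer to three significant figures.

Chain: ratio = 78/16 = 4.875; torque at the gypsy = 33.8 × 4.875 × 0.96 = 158.18 lb·in.

158 lb·in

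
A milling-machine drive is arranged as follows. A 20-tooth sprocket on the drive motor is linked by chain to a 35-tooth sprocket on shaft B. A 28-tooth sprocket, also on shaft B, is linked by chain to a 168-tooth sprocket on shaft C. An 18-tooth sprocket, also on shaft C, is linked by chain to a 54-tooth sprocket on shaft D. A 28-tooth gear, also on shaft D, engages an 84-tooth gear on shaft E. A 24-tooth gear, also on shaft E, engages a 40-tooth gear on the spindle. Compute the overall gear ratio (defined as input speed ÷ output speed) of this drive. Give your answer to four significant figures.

157.5

Each stage contributes driven/driver: chain 35/20 = 1.75, chain 168/28 = 6, chain 54/18 = 3, gear mesh 84/28 = 3, gear mesh 40/24 = 1.6667.
Overall: 1.75 × 6 × 3 × 3 × 1.6667 = 157.5.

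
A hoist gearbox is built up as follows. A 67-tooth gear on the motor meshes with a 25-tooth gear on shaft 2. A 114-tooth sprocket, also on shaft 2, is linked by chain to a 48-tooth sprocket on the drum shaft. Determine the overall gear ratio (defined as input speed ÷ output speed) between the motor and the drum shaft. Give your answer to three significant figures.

Each stage contributes driven/driver: gear mesh 25/67 = 0.37313, chain 48/114 = 0.42105.
Overall: 0.37313 × 0.42105 = 0.15711.

0.157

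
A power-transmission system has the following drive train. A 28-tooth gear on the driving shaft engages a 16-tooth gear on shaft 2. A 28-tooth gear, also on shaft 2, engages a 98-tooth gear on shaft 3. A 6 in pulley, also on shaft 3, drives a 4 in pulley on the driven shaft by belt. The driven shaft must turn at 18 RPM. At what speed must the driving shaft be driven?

Overall ratio R = 0.57143 × 3.5 × 0.66667 = 1.3333.
Required input speed = output speed × R = 18 × 1.3333 = 24 RPM.

24 RPM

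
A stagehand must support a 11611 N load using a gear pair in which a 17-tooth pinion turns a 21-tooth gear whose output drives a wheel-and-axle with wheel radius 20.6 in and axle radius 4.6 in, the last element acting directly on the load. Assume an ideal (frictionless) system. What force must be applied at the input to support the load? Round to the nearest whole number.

2099 N

Gear pair MA = 21/17 = 1.2353.
Wheel-and-axle MA = R/r = 20.6/4.6 = 4.4783.
Combined ideal MA = 1.2353 × 4.4783 = 5.532.
Effort = load / MA = 11611 / 5.532 = 2098.9 N.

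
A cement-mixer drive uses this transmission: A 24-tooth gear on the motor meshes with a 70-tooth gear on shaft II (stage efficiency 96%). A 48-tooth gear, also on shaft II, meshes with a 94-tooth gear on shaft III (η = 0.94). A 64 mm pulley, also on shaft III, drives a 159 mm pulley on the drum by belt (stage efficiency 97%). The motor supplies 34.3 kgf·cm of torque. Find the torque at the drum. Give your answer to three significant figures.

426 kgf·cm

Gear mesh: ratio = 70/24 = 2.9167; torque at shaft II = 34.3 × 2.9167 × 0.96 = 96.04 kgf·cm.
Gear mesh: ratio = 94/48 = 1.9583; torque at shaft III = 96.04 × 1.9583 × 0.94 = 176.79 kgf·cm.
Belt: ratio = 159/64 = 2.4844; torque at the drum = 176.79 × 2.4844 × 0.97 = 426.05 kgf·cm.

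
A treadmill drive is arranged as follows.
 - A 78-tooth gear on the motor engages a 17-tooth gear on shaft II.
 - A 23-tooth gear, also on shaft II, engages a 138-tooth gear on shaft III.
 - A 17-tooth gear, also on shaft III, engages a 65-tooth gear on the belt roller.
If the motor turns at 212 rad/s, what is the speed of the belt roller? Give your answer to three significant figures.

42.4 rad/s

Gear mesh: ratio = 17/78 = 0.21795, so shaft II turns at 212 / 0.21795 = 972.71 rad/s.
Gear mesh: ratio = 138/23 = 6, so shaft III turns at 972.71 / 6 = 162.12 rad/s.
Gear mesh: ratio = 65/17 = 3.8235, so the belt roller turns at 162.12 / 3.8235 = 42.4 rad/s.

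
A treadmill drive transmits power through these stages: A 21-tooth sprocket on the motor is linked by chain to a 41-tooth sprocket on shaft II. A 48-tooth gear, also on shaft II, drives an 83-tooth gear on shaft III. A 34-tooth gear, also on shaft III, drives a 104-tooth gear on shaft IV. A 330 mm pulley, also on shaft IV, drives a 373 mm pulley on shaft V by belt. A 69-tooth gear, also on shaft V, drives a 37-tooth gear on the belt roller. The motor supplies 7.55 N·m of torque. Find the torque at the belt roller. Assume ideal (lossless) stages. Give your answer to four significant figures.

47.26 N·m

chain 41/21 = 1.9524 → τ = 7.55·1.9524 = 14.74 N·m
gear mesh 83/48 = 1.7292 → τ = 14.74·1.7292 = 25.489 N·m
gear mesh 104/34 = 3.0588 → τ = 25.489·3.0588 = 77.966 N·m
belt 373/330 = 1.1303 → τ = 77.966·1.1303 = 88.125 N·m
gear mesh 37/69 = 0.53623 → τ = 88.125·0.53623 = 47.255 N·m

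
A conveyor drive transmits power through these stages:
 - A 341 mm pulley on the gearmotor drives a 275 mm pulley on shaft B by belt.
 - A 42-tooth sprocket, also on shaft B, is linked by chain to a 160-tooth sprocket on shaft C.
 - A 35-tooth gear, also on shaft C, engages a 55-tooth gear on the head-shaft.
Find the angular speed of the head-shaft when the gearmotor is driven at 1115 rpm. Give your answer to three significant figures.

231 rpm

belt 275/341 = 0.80645 → 1115/0.80645 = 1382.6 rpm
chain 160/42 = 3.8095 → 1382.6/3.8095 = 362.93 rpm
gear mesh 55/35 = 1.5714 → 362.93/1.5714 = 230.96 rpm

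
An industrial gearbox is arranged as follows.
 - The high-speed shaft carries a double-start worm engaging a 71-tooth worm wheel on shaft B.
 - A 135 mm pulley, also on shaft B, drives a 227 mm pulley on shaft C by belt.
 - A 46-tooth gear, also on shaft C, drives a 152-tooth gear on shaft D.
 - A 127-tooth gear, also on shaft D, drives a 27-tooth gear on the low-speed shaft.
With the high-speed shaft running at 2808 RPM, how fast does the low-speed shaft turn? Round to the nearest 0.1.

worm 71/2 = 35.5 → 2808/35.5 = 79.099 RPM
belt 227/135 = 1.6815 → 79.099/1.6815 = 47.041 RPM
gear mesh 152/46 = 3.3043 → 47.041/3.3043 = 14.236 RPM
gear mesh 27/127 = 0.2126 → 14.236/0.2126 = 66.962 RPM

67.0 RPM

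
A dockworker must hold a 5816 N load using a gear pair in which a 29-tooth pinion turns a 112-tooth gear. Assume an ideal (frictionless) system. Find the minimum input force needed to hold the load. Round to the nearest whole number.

Gear pair MA = 112/29 = 3.8621.
Effort = load / MA = 5816 / 3.8621 = 1505.9 N.

1506 N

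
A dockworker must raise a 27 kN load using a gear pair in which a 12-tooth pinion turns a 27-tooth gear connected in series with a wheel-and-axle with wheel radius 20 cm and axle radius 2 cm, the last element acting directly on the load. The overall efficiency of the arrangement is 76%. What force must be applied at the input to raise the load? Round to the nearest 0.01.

Gear pair MA = 27/12 = 2.25.
Wheel-and-axle MA = R/r = 20/2 = 10.
Combined ideal MA = 2.25 × 10 = 22.5.
Actual MA = 22.5 × 0.76 = 17.1.
Effort = load / actual MA = 27 / 17.1 = 1.5789 kN.

1.58 kN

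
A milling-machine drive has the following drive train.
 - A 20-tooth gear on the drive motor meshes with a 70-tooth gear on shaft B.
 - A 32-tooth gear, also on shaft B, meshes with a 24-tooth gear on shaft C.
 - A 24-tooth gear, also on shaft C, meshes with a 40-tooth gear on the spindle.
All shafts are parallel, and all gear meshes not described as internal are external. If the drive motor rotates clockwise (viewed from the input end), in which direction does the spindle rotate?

the drive motor → shaft B: external mesh, 1 reversal → CCW.
shaft B → shaft C: external mesh, 1 reversal → CW.
shaft C → the spindle: external mesh, 1 reversal → CCW.
3 reversals in total — an odd number — so the spindle turns opposite to the drive motor.

counterclockwise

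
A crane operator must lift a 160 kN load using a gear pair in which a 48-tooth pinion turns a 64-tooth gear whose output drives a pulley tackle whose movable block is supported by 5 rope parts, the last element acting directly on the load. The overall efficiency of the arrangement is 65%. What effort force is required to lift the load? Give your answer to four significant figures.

36.92 kN

Gear pair MA = 64/48 = 1.3333.
Block-and-tackle MA = number of supporting rope parts = 5.
Combined ideal MA = 1.3333 × 5 = 6.6667.
Actual MA = 6.6667 × 0.65 = 4.3333.
Effort = load / actual MA = 160 / 4.3333 = 36.923 kN.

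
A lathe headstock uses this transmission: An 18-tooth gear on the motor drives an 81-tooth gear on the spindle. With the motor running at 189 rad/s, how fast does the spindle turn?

gear mesh 81/18 = 4.5 → 189/4.5 = 42 rad/s

42 rad/s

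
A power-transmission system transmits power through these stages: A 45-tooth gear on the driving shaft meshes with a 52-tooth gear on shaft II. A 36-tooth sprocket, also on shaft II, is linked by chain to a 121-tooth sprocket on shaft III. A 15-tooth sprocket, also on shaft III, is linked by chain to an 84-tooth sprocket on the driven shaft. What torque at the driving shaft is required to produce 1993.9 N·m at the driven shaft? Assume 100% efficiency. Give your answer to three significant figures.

Overall ratio R = 1.1556 × 3.3611 × 5.6 = 21.75.
Input torque = output torque / R = 1993.9 / 21.75 = 91.673 N·m.

91.7 N·m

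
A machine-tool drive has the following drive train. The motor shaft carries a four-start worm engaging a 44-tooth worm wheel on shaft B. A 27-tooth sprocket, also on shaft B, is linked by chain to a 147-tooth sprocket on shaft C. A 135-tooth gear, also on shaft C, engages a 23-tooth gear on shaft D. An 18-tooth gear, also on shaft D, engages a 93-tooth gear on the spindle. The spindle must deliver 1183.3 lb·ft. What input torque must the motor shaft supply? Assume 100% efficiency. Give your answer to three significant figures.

22.4 lb·ft

Overall ratio R = 11 × 5.4444 × 0.17037 × 5.1667 = 52.717.
Input torque = output torque / R = 1183.3 / 52.717 = 22.446 lb·ft.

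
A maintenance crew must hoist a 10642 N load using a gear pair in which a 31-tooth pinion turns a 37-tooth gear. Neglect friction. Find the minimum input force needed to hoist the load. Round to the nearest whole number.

Gear pair MA = 37/31 = 1.1935.
Effort = load / MA = 10642 / 1.1935 = 8916.3 N.

8916 N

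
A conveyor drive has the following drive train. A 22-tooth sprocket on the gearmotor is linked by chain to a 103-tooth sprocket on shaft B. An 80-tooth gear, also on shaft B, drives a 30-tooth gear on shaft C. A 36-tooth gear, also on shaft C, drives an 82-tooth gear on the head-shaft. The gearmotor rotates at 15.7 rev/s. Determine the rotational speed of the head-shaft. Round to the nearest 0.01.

the gearmotor → shaft B (chain, 103/22): 15.7 ÷ 4.6818 = 3.3534 rev/s
shaft B → shaft C (gear mesh, 30/80): 3.3534 ÷ 0.375 = 8.9424 rev/s
shaft C → the head-shaft (gear mesh, 82/36): 8.9424 ÷ 2.2778 = 3.9259 rev/s

3.93 rev/s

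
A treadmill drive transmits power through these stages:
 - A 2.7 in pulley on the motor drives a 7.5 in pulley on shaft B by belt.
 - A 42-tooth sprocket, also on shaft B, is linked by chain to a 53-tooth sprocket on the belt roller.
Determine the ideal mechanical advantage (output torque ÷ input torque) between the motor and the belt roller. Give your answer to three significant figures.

Each stage contributes driven/driver: belt 7.5/2.7 = 2.7778, chain 53/42 = 1.2619.
Overall: 2.7778 × 1.2619 = 3.5053.

3.51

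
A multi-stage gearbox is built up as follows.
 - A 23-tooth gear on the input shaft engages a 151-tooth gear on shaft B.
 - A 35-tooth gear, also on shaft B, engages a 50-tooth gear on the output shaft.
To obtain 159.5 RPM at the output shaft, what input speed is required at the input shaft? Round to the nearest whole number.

Overall ratio R = 6.5652 × 1.4286 = 9.3789.
Required input speed = output speed × R = 159.5 × 9.3789 = 1495.9 RPM.

1496 RPM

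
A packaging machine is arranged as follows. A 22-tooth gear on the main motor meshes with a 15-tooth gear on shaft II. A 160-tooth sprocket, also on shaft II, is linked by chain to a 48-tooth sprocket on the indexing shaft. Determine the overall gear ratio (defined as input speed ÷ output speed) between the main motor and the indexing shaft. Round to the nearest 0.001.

0.205

Each stage contributes driven/driver: gear mesh 15/22 = 0.68182, chain 48/160 = 0.3.
Overall: 0.68182 × 0.3 = 0.20455.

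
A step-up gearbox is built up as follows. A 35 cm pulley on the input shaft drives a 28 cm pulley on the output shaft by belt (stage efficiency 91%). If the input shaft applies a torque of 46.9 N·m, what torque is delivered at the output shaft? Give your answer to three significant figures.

34.1 N·m

After the belt (28/35): 46.9 × 0.8 × 0.91 = 34.143 N·m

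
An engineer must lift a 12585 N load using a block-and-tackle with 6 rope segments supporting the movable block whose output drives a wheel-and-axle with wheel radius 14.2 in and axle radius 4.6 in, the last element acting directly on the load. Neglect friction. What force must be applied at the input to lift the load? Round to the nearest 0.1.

Block-and-tackle MA = number of supporting rope parts = 6.
Wheel-and-axle MA = R/r = 14.2/4.6 = 3.087.
Combined ideal MA = 6 × 3.087 = 18.522.
Effort = load / MA = 12585 / 18.522 = 679.47 N.

679.5 N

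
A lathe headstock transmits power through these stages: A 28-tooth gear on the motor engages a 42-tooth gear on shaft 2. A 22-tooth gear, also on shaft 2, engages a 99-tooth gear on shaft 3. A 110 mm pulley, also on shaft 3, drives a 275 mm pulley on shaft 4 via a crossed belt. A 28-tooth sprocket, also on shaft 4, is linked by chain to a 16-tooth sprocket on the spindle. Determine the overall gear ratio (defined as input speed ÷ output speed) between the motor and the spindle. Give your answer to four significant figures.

9.643

Each stage contributes driven/driver: gear mesh 42/28 = 1.5, gear mesh 99/22 = 4.5, belt 275/110 = 2.5, chain 16/28 = 0.57143.
Overall: 1.5 × 4.5 × 2.5 × 0.57143 = 9.6429.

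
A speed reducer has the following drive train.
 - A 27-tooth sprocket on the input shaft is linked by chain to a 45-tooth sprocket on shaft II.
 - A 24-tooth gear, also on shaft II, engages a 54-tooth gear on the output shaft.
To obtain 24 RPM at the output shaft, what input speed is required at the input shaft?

90 RPM

Overall ratio R = 1.6667 × 2.25 = 3.75.
Required input speed = output speed × R = 24 × 3.75 = 90 RPM.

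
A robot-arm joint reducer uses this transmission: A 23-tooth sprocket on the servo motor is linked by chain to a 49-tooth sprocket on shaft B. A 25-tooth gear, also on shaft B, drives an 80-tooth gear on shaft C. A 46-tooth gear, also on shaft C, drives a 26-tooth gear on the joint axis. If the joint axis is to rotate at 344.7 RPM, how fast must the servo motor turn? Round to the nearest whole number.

1328 RPM

Overall ratio R = 2.1304 × 3.2 × 0.56522 = 3.8533.
Required input speed = output speed × R = 344.7 × 3.8533 = 1328.2 RPM.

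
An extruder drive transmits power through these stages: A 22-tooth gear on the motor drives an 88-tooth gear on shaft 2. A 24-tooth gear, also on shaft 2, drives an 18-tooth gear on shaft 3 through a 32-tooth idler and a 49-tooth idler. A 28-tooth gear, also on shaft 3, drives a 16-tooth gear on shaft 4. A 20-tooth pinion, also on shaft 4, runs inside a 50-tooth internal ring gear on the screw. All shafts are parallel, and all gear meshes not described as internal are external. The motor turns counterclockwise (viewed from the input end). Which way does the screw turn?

the motor → shaft 2: external mesh, 1 reversal → CW.
shaft 2 → shaft 3: driver → idler → idler → driven is 3 external meshes, 3 reversals → CCW.
shaft 3 → shaft 4: external mesh, 1 reversal → CW.
shaft 4 → the screw: internal mesh, same direction → CW.
5 reversals in total — an odd number — so the screw turns opposite to the motor.

clockwise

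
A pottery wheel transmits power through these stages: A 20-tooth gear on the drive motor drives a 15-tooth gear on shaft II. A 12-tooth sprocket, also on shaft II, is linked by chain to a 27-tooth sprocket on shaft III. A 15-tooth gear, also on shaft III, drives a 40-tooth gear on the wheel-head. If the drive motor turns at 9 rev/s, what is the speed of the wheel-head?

2 rev/s

Gear mesh: ratio = 15/20 = 0.75, so shaft II turns at 9 / 0.75 = 12 rev/s.
Chain: ratio = 27/12 = 2.25, so shaft III turns at 12 / 2.25 = 5.3333 rev/s.
Gear mesh: ratio = 40/15 = 2.6667, so the wheel-head turns at 5.3333 / 2.6667 = 2 rev/s.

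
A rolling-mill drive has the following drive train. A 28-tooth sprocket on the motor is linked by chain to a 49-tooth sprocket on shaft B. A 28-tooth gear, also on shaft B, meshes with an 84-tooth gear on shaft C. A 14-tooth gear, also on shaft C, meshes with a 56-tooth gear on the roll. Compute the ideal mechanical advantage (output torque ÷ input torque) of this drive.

21

Each stage contributes driven/driver: chain 49/28 = 1.75, gear mesh 84/28 = 3, gear mesh 56/14 = 4.
Overall: 1.75 × 3 × 4 = 21.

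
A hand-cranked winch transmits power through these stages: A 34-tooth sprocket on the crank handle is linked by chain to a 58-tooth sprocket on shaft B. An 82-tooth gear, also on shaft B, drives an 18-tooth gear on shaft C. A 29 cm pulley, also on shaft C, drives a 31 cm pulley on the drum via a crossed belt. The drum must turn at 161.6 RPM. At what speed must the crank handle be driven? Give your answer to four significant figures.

Overall ratio R = 1.7059 × 0.21951 × 1.069 = 0.40029.
Required input speed = output speed × R = 161.6 × 0.40029 = 64.686 RPM.

64.69 RPM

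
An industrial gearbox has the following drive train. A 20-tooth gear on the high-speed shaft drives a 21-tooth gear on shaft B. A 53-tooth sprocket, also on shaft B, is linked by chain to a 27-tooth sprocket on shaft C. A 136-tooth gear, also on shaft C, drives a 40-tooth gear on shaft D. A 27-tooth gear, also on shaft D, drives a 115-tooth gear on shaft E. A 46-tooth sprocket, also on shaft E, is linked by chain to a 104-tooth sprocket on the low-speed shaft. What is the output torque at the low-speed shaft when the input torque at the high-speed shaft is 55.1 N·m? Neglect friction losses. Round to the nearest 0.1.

83.5 N·m

Gear mesh: ratio = 21/20 = 1.05; torque at shaft B = 55.1 × 1.05 = 57.855 N·m.
Chain: ratio = 27/53 = 0.50943; torque at shaft C = 57.855 × 0.50943 = 29.473 N·m.
Gear mesh: ratio = 40/136 = 0.29412; torque at shaft D = 29.473 × 0.29412 = 8.6686 N·m.
Gear mesh: ratio = 115/27 = 4.2593; torque at shaft E = 8.6686 × 4.2593 = 36.922 N·m.
Chain: ratio = 104/46 = 2.2609; torque at the low-speed shaft = 36.922 × 2.2609 = 83.476 N·m.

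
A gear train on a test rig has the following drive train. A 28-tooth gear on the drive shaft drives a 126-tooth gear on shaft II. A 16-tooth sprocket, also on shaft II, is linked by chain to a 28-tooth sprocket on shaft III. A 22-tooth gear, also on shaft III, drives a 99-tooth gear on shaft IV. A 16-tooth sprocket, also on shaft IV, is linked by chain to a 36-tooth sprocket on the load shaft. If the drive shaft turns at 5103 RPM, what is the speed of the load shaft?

gear mesh 126/28 = 4.5 → 5103/4.5 = 1134 RPM
chain 28/16 = 1.75 → 1134/1.75 = 648 RPM
gear mesh 99/22 = 4.5 → 648/4.5 = 144 RPM
chain 36/16 = 2.25 → 144/2.25 = 64 RPM

64 RPM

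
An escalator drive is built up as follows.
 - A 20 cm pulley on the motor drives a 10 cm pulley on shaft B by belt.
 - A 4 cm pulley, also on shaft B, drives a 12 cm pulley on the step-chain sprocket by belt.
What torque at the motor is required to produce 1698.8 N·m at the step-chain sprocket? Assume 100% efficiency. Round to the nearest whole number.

Overall ratio R = 0.5 × 3 = 1.5.
Input torque = output torque / R = 1698.8 / 1.5 = 1132.5 N·m.

1133 N·m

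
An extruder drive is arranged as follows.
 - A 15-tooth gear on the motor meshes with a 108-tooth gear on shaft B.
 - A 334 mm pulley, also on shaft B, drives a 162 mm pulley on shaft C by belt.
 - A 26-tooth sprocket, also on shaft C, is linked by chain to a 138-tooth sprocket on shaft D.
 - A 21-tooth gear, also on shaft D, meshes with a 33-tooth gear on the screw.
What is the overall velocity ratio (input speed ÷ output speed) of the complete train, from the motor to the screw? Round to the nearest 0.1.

Each stage contributes driven/driver: gear mesh 108/15 = 7.2, belt 162/334 = 0.48503, chain 138/26 = 5.3077, gear mesh 33/21 = 1.5714.
Overall: 7.2 × 0.48503 × 5.3077 × 1.5714 = 29.127.

29.1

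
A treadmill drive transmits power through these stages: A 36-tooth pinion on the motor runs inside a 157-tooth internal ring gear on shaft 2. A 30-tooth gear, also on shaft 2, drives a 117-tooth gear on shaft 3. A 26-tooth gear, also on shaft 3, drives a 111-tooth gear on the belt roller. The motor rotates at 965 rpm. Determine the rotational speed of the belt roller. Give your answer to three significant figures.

13.3 rpm

internal gear 157/36 = 4.3611 → 965/4.3611 = 221.27 rpm
gear mesh 117/30 = 3.9 → 221.27/3.9 = 56.737 rpm
gear mesh 111/26 = 4.2692 → 56.737/4.2692 = 13.29 rpm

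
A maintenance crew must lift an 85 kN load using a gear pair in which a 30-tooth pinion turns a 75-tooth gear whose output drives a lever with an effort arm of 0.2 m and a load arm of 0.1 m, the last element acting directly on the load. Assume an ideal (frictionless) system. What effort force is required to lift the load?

Gear pair MA = 75/30 = 2.5.
Lever MA = effort arm / load arm = 0.2/0.1 = 2.
Combined ideal MA = 2.5 × 2 = 5.
Effort = load / MA = 85 / 5 = 17 kN.

17 kN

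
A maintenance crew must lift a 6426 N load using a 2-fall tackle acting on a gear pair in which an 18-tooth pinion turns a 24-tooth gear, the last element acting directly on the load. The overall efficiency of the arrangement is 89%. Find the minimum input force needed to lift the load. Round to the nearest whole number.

2708 N

Block-and-tackle MA = number of supporting rope parts = 2.
Gear pair MA = 24/18 = 1.3333.
Combined ideal MA = 2 × 1.3333 = 2.6667.
Actual MA = 2.6667 × 0.89 = 2.3733.
Effort = load / actual MA = 6426 / 2.3733 = 2707.6 N.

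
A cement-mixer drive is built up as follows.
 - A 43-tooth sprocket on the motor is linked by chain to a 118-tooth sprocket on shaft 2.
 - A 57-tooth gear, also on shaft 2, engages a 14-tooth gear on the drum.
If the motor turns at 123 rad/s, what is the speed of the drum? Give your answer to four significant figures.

chain 118/43 = 2.7442 → 123/2.7442 = 44.822 rad/s
gear mesh 14/57 = 0.24561 → 44.822/0.24561 = 182.49 rad/s

182.5 rad/s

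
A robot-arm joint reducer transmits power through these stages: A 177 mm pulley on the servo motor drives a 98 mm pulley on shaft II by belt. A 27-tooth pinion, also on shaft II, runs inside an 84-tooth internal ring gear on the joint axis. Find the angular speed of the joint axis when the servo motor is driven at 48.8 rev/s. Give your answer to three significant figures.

28.3 rev/s

Belt: ratio = 98/177 = 0.55367, so shaft II turns at 48.8 / 0.55367 = 88.139 rev/s.
Internal gear: ratio = 84/27 = 3.1111, so the joint axis turns at 88.139 / 3.1111 = 28.33 rev/s.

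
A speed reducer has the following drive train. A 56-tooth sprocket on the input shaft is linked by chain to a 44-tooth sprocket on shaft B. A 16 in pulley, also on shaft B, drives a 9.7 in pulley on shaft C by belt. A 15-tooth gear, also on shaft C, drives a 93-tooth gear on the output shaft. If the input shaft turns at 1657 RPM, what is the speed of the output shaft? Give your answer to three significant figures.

chain 44/56 = 0.78571 → 1657/0.78571 = 2108.9 RPM
belt 9.7/16 = 0.60625 → 2108.9/0.60625 = 3478.6 RPM
gear mesh 93/15 = 6.2 → 3478.6/6.2 = 561.07 RPM

561 RPM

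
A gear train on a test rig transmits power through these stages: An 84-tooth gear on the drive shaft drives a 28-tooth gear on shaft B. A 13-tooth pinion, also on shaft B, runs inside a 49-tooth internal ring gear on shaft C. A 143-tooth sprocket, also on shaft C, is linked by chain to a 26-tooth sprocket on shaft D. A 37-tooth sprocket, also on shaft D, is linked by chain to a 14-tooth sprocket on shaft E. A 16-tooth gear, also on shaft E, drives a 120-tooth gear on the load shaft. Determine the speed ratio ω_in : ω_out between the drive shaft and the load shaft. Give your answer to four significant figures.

Each stage contributes driven/driver: gear mesh 28/84 = 0.33333, internal gear 49/13 = 3.7692, chain 26/143 = 0.18182, chain 14/37 = 0.37838, gear mesh 120/16 = 7.5.
Overall: 0.33333 × 3.7692 × 0.18182 × 0.37838 × 7.5 = 0.64827.

0.6483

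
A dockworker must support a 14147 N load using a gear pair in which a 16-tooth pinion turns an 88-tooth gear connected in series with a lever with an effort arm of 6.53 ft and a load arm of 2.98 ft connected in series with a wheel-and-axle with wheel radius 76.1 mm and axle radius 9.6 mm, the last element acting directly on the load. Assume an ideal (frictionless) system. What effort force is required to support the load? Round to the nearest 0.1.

Gear pair MA = 88/16 = 5.5.
Lever MA = effort arm / load arm = 6.53/2.98 = 2.1913.
Wheel-and-axle MA = R/r = 76.1/9.6 = 7.9271.
Combined ideal MA = 5.5 × 2.1913 × 7.9271 = 95.537.
Effort = load / MA = 14147 / 95.537 = 148.08 N.

148.1 N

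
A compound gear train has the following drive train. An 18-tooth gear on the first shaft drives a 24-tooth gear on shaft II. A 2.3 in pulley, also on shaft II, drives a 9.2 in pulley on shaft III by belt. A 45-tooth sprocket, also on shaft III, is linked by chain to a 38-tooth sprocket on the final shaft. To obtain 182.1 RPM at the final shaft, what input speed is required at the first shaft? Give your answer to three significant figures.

820 RPM

Overall ratio R = 1.3333 × 4 × 0.84444 = 4.5037.
Required input speed = output speed × R = 182.1 × 4.5037 = 820.12 RPM.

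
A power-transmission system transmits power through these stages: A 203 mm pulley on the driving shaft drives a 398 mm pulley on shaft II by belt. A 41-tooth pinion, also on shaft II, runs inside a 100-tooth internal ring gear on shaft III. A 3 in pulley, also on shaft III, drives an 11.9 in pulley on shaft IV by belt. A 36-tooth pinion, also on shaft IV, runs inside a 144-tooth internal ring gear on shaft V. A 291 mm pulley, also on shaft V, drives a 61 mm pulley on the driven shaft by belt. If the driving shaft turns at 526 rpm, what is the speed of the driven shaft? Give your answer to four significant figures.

the driving shaft → shaft II (belt, 398/203): 526 ÷ 1.9606 = 268.29 rpm
shaft II → shaft III (internal gear, 100/41): 268.29 ÷ 2.439 = 110 rpm
shaft III → shaft IV (belt, 11.9/3): 110 ÷ 3.9667 = 27.73 rpm
shaft IV → shaft V (internal gear, 144/36): 27.73 ÷ 4 = 6.9326 rpm
shaft V → the driven shaft (belt, 61/291): 6.9326 ÷ 0.20962 = 33.072 rpm

33.07 rpm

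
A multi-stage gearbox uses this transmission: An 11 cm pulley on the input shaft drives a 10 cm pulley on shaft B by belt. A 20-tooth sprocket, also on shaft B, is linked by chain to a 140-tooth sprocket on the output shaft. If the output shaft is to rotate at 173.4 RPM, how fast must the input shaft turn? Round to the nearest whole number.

1103 RPM

Overall ratio R = 0.90909 × 7 = 6.3636.
Required input speed = output speed × R = 173.4 × 6.3636 = 1103.5 RPM.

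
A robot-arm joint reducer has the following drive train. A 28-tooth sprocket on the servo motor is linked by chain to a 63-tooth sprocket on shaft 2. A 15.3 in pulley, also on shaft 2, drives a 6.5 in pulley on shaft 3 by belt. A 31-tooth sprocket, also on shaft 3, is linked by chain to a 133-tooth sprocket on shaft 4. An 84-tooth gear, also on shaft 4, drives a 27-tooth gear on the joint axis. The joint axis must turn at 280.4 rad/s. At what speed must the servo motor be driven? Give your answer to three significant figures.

Overall ratio R = 2.25 × 0.42484 × 4.2903 × 0.32143 = 1.3182.
Required input speed = output speed × R = 280.4 × 1.3182 = 369.62 rad/s.

370 rad/s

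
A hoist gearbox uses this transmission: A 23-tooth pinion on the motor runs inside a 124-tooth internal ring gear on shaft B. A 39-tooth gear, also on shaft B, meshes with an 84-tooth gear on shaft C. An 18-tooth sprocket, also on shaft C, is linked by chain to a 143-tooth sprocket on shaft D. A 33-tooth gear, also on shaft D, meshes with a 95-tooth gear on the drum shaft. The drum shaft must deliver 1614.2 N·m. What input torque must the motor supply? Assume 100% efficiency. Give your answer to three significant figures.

Overall ratio R = 5.3913 × 2.1538 × 7.9444 × 2.8788 = 265.57.
Input torque = output torque / R = 1614.2 / 265.57 = 6.0782 N·m.

6.08 N·m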